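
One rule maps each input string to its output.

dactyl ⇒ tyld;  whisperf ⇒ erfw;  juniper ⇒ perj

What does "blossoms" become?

omsb

The pattern: move the first character to the end, then keep only the last 4 characters.
Working it through for "blossoms": intermediate "lossomsb", final "omsb".
(Check on "whisperf": → "hisperfw" → "erfw" ✓)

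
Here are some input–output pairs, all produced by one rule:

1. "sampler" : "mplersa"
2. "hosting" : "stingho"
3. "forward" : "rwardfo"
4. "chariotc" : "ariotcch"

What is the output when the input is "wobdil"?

bdilwo

What's happening: move the first 2 characters to the end (rotate left by 2).
Applying that to "wobdil" gives "bdilwo".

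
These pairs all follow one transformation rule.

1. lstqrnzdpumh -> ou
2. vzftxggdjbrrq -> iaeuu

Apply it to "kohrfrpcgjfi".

uiui

What's happening: shift every letter 3 places forward in the alphabet (wrapping around), then keep only the vowels.
On "kohrfrpcgjfi": the first step gives "nrkuiusfjmil", and the second then gives "uiui".
(Check on "lstqrnzdpumh": → "ovwtuqcgsxpk" → "ou" ✓)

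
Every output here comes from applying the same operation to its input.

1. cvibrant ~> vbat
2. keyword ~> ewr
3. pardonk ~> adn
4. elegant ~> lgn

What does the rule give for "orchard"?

rhr

The pattern: keep every other character starting from the second (positions 2nd, 4th, 6th, ...).
On "orchard" that produces "rhr".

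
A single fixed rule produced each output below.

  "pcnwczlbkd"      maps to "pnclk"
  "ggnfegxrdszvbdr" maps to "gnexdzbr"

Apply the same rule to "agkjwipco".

akwpo

The pattern: keep every other character starting from the first (positions 1st, 3rd, 5th, ...).
For "agkjwipco" the result is "akwpo".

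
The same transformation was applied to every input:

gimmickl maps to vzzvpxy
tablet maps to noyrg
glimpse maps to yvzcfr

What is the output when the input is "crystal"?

The pattern: delete the first character, then shift every letter 13 places forward in the alphabet (wrapping around) — i.e. ROT13.
Applying both steps to "crystal": "rystal", then "elfgny".

elfgny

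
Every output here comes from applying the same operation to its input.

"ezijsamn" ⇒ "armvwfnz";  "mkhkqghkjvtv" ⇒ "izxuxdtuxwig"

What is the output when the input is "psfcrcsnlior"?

ecfspepfayvb

The pattern: shift every letter 13 places forward in the alphabet (wrapping around) — i.e. ROT13, then move the last character to the front.
Applying both steps to "psfcrcsnlior": "cfspepfayvbe", then "ecfspepfayvb".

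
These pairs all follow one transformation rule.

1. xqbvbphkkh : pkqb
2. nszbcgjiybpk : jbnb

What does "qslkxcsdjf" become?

In each case the input is transformed by: swap the front and back halves of the string, then keep one character in every 3, starting at position 1 (positions 1st, 4th, 7th, ...).
On "qslkxcsdjf": the first step gives "csdjfqslkx", and the second then gives "cjsx".

cjsx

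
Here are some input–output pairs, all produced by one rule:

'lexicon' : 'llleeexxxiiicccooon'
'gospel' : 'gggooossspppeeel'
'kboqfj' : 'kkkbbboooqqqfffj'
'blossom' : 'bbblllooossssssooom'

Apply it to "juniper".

The rule is to repeat every character 3 times, then delete the last 2 characters.
Doing the same to "juniper": "jjjuuunnniiipppeeer".

jjjuuunnniiipppeeer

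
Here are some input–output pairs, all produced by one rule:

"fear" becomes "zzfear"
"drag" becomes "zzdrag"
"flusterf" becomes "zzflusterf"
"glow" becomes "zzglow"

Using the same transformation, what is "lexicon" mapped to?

Rule — prepend "zz".
For "lexicon" the result is "zzlexicon".

zzlexicon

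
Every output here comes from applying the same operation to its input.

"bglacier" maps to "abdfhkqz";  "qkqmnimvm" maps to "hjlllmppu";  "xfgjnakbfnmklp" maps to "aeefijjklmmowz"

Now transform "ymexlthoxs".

dgklnrswwx

The pattern: shift every letter 1 place backward in the alphabet (wrapping around), then sort the characters into alphabetical order.
On "ymexlthoxs": the first step gives "xldwksgnwr", and the second then gives "dgklnrswwx".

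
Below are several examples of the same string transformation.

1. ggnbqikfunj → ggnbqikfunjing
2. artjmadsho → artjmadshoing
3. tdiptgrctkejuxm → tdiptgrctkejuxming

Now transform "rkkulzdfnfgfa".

Each output is the input with this applied: append "ing".
Doing the same to "rkkulzdfnfgfa": "rkkulzdfnfgfaing".

rkkulzdfnfgfaing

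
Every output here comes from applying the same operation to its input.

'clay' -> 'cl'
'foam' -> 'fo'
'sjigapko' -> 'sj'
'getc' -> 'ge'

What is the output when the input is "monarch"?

The pattern: keep only the first 2 characters.
Doing the same to "monarch": "mo".

mo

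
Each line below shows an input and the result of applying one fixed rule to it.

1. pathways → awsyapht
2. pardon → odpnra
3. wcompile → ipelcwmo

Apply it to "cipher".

ehcrpi

What's happening: swap the front and back halves of the string, then swap each adjacent pair of characters (1↔2, 3↔4, ...).
Starting from "cipher": after the first operation, "hercip"; after the second, "ehcrpi".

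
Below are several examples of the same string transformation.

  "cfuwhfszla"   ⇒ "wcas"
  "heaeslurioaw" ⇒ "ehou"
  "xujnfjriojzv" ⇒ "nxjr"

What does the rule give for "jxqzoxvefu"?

zjuv

Looking at the pairs, the operation is to keep one character in every 3, starting at position 1 (positions 1st, 4th, 7th, ...), then swap each adjacent pair of characters (1↔2, 3↔4, ...).
On "jxqzoxvefu": the first step gives "jzvu", and the second then gives "zjuv".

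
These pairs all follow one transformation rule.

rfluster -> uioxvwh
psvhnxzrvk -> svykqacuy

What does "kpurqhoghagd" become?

nsxutkrjkdj

The rule is to delete the last character, then shift every letter 3 places forward in the alphabet (wrapping around).
Starting from "kpurqhoghagd": after the first operation, "kpurqhoghag"; after the second, "nsxutkrjkdj".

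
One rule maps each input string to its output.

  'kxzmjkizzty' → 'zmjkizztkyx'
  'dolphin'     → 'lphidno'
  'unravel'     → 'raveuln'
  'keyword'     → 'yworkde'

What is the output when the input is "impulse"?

pulsiem

Looking at the pairs, the operation is to swap the first and last characters, then move the first 2 characters to the end (rotate left by 2).
Applying both steps to "impulse": "empulsi", then "pulsiem".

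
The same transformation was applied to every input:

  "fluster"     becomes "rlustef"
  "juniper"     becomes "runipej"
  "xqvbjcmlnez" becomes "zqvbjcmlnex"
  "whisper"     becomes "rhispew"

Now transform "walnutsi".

Looking at the pairs, the operation is to swap the first and last characters.
Doing the same to "walnutsi": "ialnutsw".

ialnutsw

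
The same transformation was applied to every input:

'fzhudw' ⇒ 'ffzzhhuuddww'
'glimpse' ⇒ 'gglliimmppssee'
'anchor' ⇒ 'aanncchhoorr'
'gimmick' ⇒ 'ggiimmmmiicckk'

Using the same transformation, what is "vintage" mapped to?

vviinnttaaggee

Each output is the input with this applied: double every character.
Applying that to "vintage" gives "vviinnttaaggee".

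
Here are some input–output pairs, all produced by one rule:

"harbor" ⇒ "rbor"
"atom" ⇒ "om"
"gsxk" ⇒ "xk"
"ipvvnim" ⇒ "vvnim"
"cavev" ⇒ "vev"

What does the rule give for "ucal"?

al

The transformation: delete the first 2 characters.
Applying that to "ucal" gives "al".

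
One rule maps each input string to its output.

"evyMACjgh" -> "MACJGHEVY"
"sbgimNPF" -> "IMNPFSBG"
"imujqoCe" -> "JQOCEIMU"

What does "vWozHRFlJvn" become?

The pattern: move the first 3 characters to the end (rotate left by 3), then convert every letter to uppercase.
On "vWozHRFlJvn" that produces "ZHRFLJVNVWO".
(Check on "imujqoCe": → "jqoCeimu" → "JQOCEIMU" ✓)

ZHRFLJVNVWO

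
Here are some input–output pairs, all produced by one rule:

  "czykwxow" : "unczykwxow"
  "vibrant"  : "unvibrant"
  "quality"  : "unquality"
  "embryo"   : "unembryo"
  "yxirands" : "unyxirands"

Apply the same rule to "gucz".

ungucz

Rule — prepend "un".
For "gucz" the result is "ungucz".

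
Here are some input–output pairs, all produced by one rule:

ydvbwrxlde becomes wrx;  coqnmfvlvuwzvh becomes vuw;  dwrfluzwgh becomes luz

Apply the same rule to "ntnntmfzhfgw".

What's happening: delete the last 3 characters, then keep only the last 3 characters.
On "ntnntmfzhfgw": the first step gives "ntnntmfzh", and the second then gives "fzh".
(Check on "ydvbwrxlde": → "ydvbwrx" → "wrx" ✓)

fzh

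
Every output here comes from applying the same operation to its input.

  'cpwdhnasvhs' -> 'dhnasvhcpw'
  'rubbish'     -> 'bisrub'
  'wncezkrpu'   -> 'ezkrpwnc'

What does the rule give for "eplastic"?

What's happening: delete the last character, then move the first 3 characters to the end (rotate left by 3).
"eplastic" → "eplasti" → "astiepl".

astiepl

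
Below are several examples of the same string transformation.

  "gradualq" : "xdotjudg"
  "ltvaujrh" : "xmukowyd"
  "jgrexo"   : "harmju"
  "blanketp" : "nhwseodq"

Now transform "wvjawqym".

The rule is to shift every letter 3 places forward in the alphabet (wrapping around), then swap the front and back halves of the string.
"wvjawqym" → "zymdztbp" → "ztbpzymd".

ztbpzymd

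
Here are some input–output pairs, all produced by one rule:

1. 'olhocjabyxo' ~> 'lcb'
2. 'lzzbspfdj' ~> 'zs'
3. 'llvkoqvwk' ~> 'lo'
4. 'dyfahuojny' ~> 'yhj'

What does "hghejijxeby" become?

The pattern: delete the last 2 characters, then keep one character in every 3, starting at position 2 (positions 2nd, 5th, 8th, ...).
Working it through for "hghejijxeby": intermediate "hghejijxe", final "gjx".

gjx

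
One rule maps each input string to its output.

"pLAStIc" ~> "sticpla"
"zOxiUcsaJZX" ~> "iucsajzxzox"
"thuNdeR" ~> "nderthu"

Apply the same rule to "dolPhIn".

phindol

Each output is the input with this applied: move the first 3 characters to the end (rotate left by 3), then convert every letter to lowercase.
For "dolPhIn" the result is "phindol".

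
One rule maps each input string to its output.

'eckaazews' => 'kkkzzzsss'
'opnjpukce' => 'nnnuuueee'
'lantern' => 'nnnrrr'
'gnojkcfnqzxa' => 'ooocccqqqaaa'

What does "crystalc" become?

The pattern: keep one character in every 3, starting at position 3 (positions 3rd, 6th, 9th, ...), then repeat every character 3 times.
Starting from "crystalc": after the first operation, "ya"; after the second, "yyyaaa".

yyyaaa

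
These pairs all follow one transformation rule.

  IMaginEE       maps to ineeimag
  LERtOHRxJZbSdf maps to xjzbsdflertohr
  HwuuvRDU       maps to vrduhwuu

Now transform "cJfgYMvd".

What's happening: swap the front and back halves of the string, then convert every letter to lowercase.
Starting from "cJfgYMvd": after the first operation, "YMvdcJfg"; after the second, "ymvdcjfg".

ymvdcjfg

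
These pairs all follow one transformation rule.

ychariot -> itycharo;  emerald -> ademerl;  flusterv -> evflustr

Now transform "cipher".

Looking at the pairs, the operation is to move the last 2 characters to the front (rotate right by 2), then swap the first and last characters.
Applying both steps to "cipher": "erciph", then "hrcipe".

hrcipe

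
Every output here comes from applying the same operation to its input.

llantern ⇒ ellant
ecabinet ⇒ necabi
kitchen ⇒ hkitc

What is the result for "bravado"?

abrav

The pattern: delete the last 2 characters, then move the last character to the front.
On "bravado": the first step gives "brava", and the second then gives "abrav".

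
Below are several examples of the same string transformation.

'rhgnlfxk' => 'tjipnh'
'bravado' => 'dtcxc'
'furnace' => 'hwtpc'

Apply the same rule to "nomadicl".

The pattern: delete the last 2 characters, then shift every letter 2 places forward in the alphabet (wrapping around).
Doing the same to "nomadicl": "pqocfk".

pqocfk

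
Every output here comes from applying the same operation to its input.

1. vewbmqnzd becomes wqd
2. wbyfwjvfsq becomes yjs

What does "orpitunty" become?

puy

Rule — keep one character in every 3, starting at position 3 (positions 3rd, 6th, 9th, ...).
On "orpitunty" that produces "puy".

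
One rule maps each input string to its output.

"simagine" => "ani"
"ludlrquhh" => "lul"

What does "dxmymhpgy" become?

Looking at the pairs, the operation is to move the first 2 characters to the end (rotate left by 2), then keep one character in every 3, starting at position 2 (positions 2nd, 5th, 8th, ...).
Starting from "dxmymhpgy": after the first operation, "mymhpgydx"; after the second, "ypd".

ypd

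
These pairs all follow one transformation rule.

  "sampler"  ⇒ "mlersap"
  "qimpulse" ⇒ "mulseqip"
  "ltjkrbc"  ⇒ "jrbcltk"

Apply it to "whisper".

Each output is the input with this applied: move the first 3 characters to the end (rotate left by 3), then swap the first and last characters.
On "whisper": the first step gives "sperwhi", and the second then gives "iperwhs".

iperwhs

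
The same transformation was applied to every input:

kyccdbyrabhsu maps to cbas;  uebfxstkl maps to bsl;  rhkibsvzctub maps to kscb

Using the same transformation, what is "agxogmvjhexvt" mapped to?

xmhv

What's happening: keep one character in every 3, starting at position 3 (positions 3rd, 6th, 9th, ...).
For "agxogmvjhexvt" the result is "xmhv".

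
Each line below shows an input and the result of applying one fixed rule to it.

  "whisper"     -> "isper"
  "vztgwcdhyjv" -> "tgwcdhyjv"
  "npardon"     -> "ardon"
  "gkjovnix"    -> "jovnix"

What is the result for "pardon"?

Looking at the pairs, the operation is to delete the first 2 characters.
Doing the same to "pardon": "rdon".

rdon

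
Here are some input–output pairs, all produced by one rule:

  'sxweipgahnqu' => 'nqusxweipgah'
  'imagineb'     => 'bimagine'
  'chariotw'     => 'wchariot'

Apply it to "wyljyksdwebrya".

Each output is the input with this applied: swap the front and back halves of the string, then move the first 3 characters to the end (rotate left by 3).
On "wyljyksdwebrya" that produces "bryawyljyksdwe".

bryawyljyksdwe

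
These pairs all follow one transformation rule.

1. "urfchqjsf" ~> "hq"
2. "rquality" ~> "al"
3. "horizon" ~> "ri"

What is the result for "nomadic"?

ma

In each case the input is transformed by: delete the last 3 characters, then keep only the last 2 characters.
Working it through for "nomadic": intermediate "noma", final "ma".
(Check on "rquality": → "rqual" → "al" ✓)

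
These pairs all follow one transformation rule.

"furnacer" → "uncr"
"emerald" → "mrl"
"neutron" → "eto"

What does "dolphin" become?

The pattern: keep every other character starting from the second (positions 2nd, 4th, 6th, ...).
So "dolphin" becomes "opi".

opi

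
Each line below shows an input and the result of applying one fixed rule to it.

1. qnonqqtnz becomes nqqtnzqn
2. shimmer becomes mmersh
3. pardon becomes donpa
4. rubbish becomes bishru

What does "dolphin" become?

The pattern: move the first 3 characters to the end (rotate left by 3), then delete the last character.
Applying both steps to "dolphin": "phindol", then "phindo".

phindo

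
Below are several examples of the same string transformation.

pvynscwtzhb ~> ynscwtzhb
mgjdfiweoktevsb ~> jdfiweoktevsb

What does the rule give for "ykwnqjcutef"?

Looking at the pairs, the operation is to delete the first 2 characters.
"ykwnqjcutef" → "wnqjcutef".

wnqjcutef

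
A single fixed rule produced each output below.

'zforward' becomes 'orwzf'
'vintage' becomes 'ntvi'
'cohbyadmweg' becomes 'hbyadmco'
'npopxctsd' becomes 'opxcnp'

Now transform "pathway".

The rule is to delete the last 3 characters, then move the first 2 characters to the end (rotate left by 2).
On "pathway": the first step gives "path", and the second then gives "thpa".

thpa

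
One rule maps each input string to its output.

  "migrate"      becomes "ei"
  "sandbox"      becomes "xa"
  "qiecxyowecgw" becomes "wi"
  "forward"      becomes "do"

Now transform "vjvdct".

The transformation: swap the first and last characters, then keep only the first 2 characters.
Starting from "vjvdct": after the first operation, "tjvdcv"; after the second, "tj".

tj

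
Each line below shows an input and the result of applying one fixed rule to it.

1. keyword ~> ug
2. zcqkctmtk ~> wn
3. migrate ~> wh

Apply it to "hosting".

In each case the input is transformed by: shift every letter 3 places forward in the alphabet (wrapping around), then keep only the last 2 characters.
For "hosting", step one produces "krvwlqj"; step two turns that into "qj".

qj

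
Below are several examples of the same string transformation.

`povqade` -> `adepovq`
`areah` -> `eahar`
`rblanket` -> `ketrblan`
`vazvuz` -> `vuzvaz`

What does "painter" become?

The rule is to move the last 3 characters to the front (rotate right by 3).
On "painter" that produces "terpain".

terpain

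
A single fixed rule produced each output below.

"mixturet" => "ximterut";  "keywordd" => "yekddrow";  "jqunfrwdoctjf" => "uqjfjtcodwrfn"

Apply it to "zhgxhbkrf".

ghzfrkbhx

The pattern: move the first 3 characters to the end (rotate left by 3), then reverse the string.
Working it through for "zhgxhbkrf": intermediate "xhbkrfzhg", final "ghzfrkbhx".
(Check on "keywordd": → "worddkey" → "yekddrow" ✓)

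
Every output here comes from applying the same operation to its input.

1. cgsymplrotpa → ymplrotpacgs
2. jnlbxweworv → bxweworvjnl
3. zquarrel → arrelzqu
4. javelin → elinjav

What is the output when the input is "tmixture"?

The transformation: move the first 3 characters to the end (rotate left by 3).
On "tmixture" that produces "xturetmi".

xturetmi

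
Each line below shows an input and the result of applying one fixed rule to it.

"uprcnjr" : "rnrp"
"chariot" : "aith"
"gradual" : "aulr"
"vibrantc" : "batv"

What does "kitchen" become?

What's happening: move the first 2 characters to the end (rotate left by 2), then keep every other character starting from the first (positions 1st, 3rd, 5th, ...).
Starting from "kitchen": after the first operation, "tchenki"; after the second, "thni".
(Check on "uprcnjr": → "rcnjrup" → "rnrp" ✓)

thni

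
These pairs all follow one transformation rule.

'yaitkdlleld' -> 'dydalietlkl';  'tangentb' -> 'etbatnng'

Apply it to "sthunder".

nsrtehdu

Looking at the pairs, the operation is to take characters alternately from the front and the back (1st, last, 2nd, 2nd-last, ...), then move the last character to the front.
For "sthunder", step one produces "srtehdun"; step two turns that into "nsrtehdu".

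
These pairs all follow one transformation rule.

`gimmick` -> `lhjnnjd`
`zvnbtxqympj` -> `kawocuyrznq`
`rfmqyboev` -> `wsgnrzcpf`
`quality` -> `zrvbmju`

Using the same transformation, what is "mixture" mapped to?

fnjyuvs

The pattern: shift every letter 1 place forward in the alphabet (wrapping around), then move the last character to the front.
Applying both steps to "mixture": "njyuvsf", then "fnjyuvs".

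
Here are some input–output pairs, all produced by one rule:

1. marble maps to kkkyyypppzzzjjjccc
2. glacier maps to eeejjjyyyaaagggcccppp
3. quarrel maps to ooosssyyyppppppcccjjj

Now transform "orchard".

Rule — shift every letter 2 places backward in the alphabet (wrapping around), then repeat every character 3 times.
On "orchard": the first step gives "mpafypb", and the second then gives "mmmpppaaafffyyypppbbb".

mmmpppaaafffyyypppbbb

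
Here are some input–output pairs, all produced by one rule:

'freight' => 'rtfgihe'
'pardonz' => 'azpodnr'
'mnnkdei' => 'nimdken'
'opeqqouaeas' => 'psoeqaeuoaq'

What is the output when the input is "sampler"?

The transformation: swap each adjacent pair of characters (1↔2, 3↔4, ...), then take characters alternately from the front and the back (1st, last, 2nd, 2nd-last, ...).
For "sampler", step one produces "aspmelr"; step two turns that into "arslpem".

arslpem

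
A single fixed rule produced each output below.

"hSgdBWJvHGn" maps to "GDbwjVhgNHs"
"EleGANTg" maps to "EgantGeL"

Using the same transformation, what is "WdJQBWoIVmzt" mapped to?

jqbwOivMZTwD

What's happening: move the first 2 characters to the end (rotate left by 2), then flip the case of every letter.
On "WdJQBWoIVmzt" that produces "jqbwOivMZTwD".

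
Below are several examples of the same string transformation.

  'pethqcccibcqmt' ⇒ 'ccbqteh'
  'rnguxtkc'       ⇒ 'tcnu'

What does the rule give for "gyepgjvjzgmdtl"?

jjgdlyp

Rule — keep every other character starting from the second (positions 2nd, 4th, 6th, ...), then move the first 2 characters to the end (rotate left by 2).
Starting from "gyepgjvjzgmdtl": after the first operation, "ypjjgdl"; after the second, "jjgdlyp".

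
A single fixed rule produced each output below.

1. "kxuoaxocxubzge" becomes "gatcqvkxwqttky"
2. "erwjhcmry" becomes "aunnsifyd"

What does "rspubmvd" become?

nzorliqx

Looking at the pairs, the operation is to shift every letter 4 places backward in the alphabet (wrapping around), then take characters alternately from the front and the back (1st, last, 2nd, 2nd-last, ...).
Working it through for "rspubmvd": intermediate "nolqxirz", final "nzorliqx".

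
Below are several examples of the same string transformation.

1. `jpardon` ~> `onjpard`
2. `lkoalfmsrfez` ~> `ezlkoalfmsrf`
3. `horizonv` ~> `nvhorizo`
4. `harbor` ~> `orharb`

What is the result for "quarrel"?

elquarr

The rule is to move the last 2 characters to the front (rotate right by 2).
"quarrel" → "elquarr".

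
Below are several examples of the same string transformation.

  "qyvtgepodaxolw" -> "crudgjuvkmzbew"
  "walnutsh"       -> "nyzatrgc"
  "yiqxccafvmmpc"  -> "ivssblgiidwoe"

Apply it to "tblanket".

In each case the input is transformed by: shift every letter 6 places forward in the alphabet (wrapping around), then reverse the string.
Applying both steps to "tblanket": "zhrgtqkz", then "zkqtgrhz".

zkqtgrhz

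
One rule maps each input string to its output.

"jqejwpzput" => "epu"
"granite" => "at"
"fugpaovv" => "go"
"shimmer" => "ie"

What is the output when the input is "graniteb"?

at

The pattern: keep one character in every 3, starting at position 3 (positions 3rd, 6th, 9th, ...).
"graniteb" → "at".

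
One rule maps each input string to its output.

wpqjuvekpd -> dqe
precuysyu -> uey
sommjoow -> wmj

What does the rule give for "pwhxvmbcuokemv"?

vhkmc

Each output is the input with this applied: take characters alternately from the front and the back (1st, last, 2nd, 2nd-last, ...), then keep one character in every 3, starting at position 2 (positions 2nd, 5th, 8th, ...).
Working it through for "pwhxvmbcuokemv": intermediate "pvwmhexkvomubc", final "vhkmc".
(Check on "wpqjuvekpd": → "wdppqkjeuv" → "dqe" ✓)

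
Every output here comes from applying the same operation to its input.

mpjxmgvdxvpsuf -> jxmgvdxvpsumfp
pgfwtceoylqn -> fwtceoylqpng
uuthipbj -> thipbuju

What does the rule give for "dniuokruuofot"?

iuokruuofodtn

The pattern: swap the first and last characters, then move the first 2 characters to the end (rotate left by 2).
On "dniuokruuofot": the first step gives "tniuokruuofod", and the second then gives "iuokruuofodtn".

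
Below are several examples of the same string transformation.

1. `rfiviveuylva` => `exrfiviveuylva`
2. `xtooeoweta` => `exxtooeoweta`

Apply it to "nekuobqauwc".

The transformation: prepend "ex".
For "nekuobqauwc" the result is "exnekuobqauwc".

exnekuobqauwc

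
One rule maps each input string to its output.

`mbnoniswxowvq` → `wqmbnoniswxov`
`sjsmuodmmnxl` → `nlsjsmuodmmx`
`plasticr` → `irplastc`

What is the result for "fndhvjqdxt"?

Each output is the input with this applied: move the last 2 characters to the front (rotate right by 2), then swap the first and last characters.
On "fndhvjqdxt": the first step gives "xtfndhvjqd", and the second then gives "dtfndhvjqx".

dtfndhvjqx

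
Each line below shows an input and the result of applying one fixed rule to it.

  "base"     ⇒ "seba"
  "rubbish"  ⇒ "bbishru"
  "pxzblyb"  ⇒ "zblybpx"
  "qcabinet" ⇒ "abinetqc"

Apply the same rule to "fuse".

sefu

The pattern: move the first 2 characters to the end (rotate left by 2).
"fuse" → "sefu".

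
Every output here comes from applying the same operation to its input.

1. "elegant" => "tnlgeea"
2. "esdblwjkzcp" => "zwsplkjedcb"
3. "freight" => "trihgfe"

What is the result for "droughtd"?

utrohgdd

The pattern: sort the characters into reverse alphabetical order.
"droughtd" → "utrohgdd".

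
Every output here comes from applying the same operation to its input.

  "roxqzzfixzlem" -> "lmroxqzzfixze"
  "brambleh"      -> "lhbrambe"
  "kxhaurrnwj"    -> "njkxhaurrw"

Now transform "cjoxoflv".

fvcjoxol

Each output is the input with this applied: move the last 2 characters to the front (rotate right by 2), then swap the first and last characters.
Working it through for "cjoxoflv": intermediate "lvcjoxof", final "fvcjoxol".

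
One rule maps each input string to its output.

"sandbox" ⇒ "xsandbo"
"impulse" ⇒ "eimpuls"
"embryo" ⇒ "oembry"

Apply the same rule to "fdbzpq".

Rule — move the last character to the front.
So "fdbzpq" becomes "qfdbzp".

qfdbzp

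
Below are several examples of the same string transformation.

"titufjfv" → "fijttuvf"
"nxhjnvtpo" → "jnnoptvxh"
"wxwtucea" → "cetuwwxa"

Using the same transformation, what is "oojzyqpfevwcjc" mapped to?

The transformation: sort the characters into alphabetical order, then move the first character to the end.
Starting from "oojzyqpfevwcjc": after the first operation, "ccefjjoopqvwyz"; after the second, "cefjjoopqvwyzc".
(Check on "titufjfv": → "ffijttuv" → "fijttuvf" ✓)

cefjjoopqvwyzc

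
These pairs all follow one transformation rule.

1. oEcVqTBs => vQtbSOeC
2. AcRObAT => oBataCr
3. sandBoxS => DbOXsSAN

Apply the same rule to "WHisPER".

Looking at the pairs, the operation is to move the first 3 characters to the end (rotate left by 3), then flip the case of every letter.
Applying both steps to "WHisPER": "sPERWHi", then "SperwhI".

SperwhI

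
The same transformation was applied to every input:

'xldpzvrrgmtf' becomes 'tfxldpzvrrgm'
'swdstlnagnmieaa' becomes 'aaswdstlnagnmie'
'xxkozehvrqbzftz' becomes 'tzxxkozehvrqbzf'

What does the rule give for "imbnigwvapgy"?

gyimbnigwvap

The rule is to move the last 2 characters to the front (rotate right by 2).
For "imbnigwvapgy" the result is "gyimbnigwvap".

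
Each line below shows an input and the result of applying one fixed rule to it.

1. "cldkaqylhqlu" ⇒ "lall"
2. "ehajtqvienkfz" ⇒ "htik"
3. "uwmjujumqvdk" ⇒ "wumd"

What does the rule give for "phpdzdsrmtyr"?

The rule is to keep one character in every 3, starting at position 2 (positions 2nd, 5th, 8th, ...).
Applying that to "phpdzdsrmtyr" gives "hzry".

hzry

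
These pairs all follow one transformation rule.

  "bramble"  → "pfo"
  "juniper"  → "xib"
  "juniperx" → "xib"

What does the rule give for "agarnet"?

The rule is to shift every letter 12 places backward in the alphabet (wrapping around), then keep only the first 3 characters.
For "agarnet", step one produces "ouofbsh"; step two turns that into "ouo".

ouo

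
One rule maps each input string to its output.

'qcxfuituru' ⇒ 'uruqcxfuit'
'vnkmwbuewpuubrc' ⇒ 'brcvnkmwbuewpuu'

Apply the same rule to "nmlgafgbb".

Rule — move the last 3 characters to the front (rotate right by 3).
So "nmlgafgbb" becomes "gbbnmlgaf".

gbbnmlgaf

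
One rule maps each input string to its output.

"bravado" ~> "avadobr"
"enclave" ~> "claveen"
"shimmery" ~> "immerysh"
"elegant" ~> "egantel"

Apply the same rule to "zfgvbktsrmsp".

gvbktsrmspzf

The pattern: move the first 2 characters to the end (rotate left by 2).
So "zfgvbktsrmsp" becomes "gvbktsrmspzf".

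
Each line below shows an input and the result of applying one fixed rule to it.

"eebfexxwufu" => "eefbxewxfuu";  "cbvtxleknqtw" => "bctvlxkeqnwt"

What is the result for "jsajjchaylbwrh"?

What's happening: swap each adjacent pair of characters (1↔2, 3↔4, ...).
"jsajjchaylbwrh" → "sjjacjahlywbhr".

sjjacjahlywbhr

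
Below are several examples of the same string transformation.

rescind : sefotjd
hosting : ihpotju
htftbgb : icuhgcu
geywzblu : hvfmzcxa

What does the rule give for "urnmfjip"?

vqsjokng

In each case the input is transformed by: shift every letter 1 place forward in the alphabet (wrapping around), then take characters alternately from the front and the back (1st, last, 2nd, 2nd-last, ...).
Starting from "urnmfjip": after the first operation, "vsongkjq"; after the second, "vqsjokng".
(Check on "geywzblu": → "hfzxacmv" → "hvfmzcxa" ✓)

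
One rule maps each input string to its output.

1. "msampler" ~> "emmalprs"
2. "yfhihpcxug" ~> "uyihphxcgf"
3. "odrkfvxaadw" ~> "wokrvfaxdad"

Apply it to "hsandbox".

ohnabdxs

What's happening: swap each adjacent pair of characters (1↔2, 3↔4, ...), then swap the first and last characters.
Applying both steps to "hsandbox": "shnabdxo", then "ohnabdxs".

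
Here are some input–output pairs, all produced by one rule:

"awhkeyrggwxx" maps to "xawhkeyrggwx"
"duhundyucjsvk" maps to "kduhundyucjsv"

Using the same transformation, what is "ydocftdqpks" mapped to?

sydocftdqpk

The pattern: move the last character to the front.
So "ydocftdqpks" becomes "sydocftdqpk".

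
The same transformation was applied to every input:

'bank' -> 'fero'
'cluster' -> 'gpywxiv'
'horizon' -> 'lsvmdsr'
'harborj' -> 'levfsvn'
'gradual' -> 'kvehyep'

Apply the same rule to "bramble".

Rule — shift every letter 4 places forward in the alphabet (wrapping around).
Doing the same to "bramble": "fveqfpi".

fveqfpi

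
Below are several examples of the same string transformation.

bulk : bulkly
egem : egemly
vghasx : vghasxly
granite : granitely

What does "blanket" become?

What's happening: append "ly".
"blanket" → "blanketly".

blanketly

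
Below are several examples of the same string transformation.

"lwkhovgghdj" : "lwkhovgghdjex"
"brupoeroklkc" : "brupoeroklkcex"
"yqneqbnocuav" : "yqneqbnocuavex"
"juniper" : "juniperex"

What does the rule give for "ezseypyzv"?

ezseypyzvex

The rule is to append "ex".
Doing the same to "ezseypyzv": "ezseypyzvex".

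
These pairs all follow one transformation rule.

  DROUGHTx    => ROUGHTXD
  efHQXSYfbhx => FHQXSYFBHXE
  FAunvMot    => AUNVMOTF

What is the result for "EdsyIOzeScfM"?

DSYIOZESCFME

Looking at the pairs, the operation is to move the first character to the end, then convert every letter to uppercase.
On "EdsyIOzeScfM": the first step gives "dsyIOzeScfME", and the second then gives "DSYIOZESCFME".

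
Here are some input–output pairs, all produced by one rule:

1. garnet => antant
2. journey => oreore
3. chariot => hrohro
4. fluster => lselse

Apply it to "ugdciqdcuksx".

Each output is the input with this applied: keep every other character starting from the second (positions 2nd, 4th, 6th, ...), then write the whole string twice.
Starting from "ugdciqdcuksx": after the first operation, "gcqckx"; after the second, "gcqckxgcqckx".

gcqckxgcqckx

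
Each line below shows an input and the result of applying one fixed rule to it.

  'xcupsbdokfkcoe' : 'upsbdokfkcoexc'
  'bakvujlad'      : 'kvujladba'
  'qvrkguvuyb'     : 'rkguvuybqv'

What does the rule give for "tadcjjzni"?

The rule is to move the first 2 characters to the end (rotate left by 2).
Applying that to "tadcjjzni" gives "dcjjznita".

dcjjznita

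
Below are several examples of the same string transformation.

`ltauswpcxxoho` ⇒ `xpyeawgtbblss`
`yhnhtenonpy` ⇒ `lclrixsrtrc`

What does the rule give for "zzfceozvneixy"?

ddgjsizdirbmc

Rule — shift every letter 4 places forward in the alphabet (wrapping around), then swap each adjacent pair of characters (1↔2, 3↔4, ...).
Starting from "zzfceozvneixy": after the first operation, "ddjgisdzrimbc"; after the second, "ddgjsizdirbmc".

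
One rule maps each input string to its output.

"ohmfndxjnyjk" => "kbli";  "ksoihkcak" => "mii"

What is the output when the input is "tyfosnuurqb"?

The rule is to keep one character in every 3, starting at position 3 (positions 3rd, 6th, 9th, ...), then shift every letter 2 places backward in the alphabet (wrapping around).
For "tyfosnuurqb", step one produces "fnr"; step two turns that into "dlp".

dlp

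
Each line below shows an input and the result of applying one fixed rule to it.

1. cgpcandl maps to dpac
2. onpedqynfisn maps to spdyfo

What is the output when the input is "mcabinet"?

What's happening: keep every other character starting from the first (positions 1st, 3rd, 5th, ...), then swap the first and last characters.
Applying both steps to "mcabinet": "maie", then "eaim".

eaim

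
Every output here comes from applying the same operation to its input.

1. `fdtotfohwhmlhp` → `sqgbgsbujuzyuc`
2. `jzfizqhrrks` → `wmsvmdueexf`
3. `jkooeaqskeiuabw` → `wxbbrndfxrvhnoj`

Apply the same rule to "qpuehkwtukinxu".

In each case the input is transformed by: shift every letter 13 places forward in the alphabet (wrapping around) — i.e. ROT13.
For "qpuehkwtukinxu" the result is "dchruxjghxvakh".

dchruxjghxvakh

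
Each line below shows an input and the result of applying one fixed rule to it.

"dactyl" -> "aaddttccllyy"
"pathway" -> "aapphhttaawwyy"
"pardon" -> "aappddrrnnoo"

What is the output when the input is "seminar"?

The rule is to swap each adjacent pair of characters (1↔2, 3↔4, ...), then double every character.
For "seminar", step one produces "esimanr"; step two turns that into "eessiimmaannrr".
(Check on "pathway": → "aphtawy" → "aapphhttaawwyy" ✓)

eessiimmaannrr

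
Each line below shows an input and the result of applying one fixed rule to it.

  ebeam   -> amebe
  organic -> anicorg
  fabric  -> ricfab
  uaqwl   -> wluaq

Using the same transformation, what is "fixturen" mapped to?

Each output is the input with this applied: move the first 3 characters to the end (rotate left by 3).
"fixturen" → "turenfix".

turenfix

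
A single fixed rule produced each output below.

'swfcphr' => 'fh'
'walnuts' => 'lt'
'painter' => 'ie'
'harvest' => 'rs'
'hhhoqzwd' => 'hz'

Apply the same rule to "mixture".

xr

The rule is to keep one character in every 3, starting at position 3 (positions 3rd, 6th, 9th, ...).
So "mixture" becomes "xr".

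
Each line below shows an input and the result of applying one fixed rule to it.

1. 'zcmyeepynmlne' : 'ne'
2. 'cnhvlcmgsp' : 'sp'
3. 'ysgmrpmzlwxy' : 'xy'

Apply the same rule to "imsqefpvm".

vm

What's happening: keep only the last 2 characters.
For "imsqefpvm" the result is "vm".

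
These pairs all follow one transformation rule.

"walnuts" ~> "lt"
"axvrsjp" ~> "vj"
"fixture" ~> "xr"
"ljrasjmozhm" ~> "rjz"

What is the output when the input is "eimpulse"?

Looking at the pairs, the operation is to keep one character in every 3, starting at position 3 (positions 3rd, 6th, 9th, ...).
Applying that to "eimpulse" gives "ml".

ml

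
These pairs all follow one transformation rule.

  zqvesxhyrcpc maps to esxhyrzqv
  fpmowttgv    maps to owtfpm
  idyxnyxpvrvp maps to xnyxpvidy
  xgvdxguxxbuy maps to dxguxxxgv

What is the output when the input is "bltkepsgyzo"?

kepsgblt

The transformation: delete the last 3 characters, then move the first 3 characters to the end (rotate left by 3).
Starting from "bltkepsgyzo": after the first operation, "bltkepsg"; after the second, "kepsgblt".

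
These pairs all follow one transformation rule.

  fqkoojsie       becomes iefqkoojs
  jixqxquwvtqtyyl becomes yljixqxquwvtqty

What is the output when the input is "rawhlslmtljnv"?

Rule — move the last 2 characters to the front (rotate right by 2).
For "rawhlslmtljnv" the result is "nvrawhlslmtlj".

nvrawhlslmtlj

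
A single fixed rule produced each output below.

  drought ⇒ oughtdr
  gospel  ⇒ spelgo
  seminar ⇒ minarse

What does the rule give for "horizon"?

rizonho

Looking at the pairs, the operation is to move the first 2 characters to the end (rotate left by 2).
Doing the same to "horizon": "rizonho".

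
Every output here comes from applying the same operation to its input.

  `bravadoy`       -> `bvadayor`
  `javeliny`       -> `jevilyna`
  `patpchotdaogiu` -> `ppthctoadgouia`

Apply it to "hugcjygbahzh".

Each output is the input with this applied: swap each adjacent pair of characters (1↔2, 3↔4, ...), then move the first character to the end.
For "hugcjygbahzh", step one produces "uhcgyjbghahz"; step two turns that into "hcgyjbghahzu".

hcgyjbghahzu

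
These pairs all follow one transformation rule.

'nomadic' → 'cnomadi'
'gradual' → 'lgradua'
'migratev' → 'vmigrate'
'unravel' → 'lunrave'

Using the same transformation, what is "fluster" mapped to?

rfluste

What's happening: move the last character to the front.
So "fluster" becomes "rfluste".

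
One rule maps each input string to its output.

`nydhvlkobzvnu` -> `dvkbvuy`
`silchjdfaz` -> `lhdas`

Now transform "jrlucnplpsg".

lcppgr

Looking at the pairs, the operation is to move the first 2 characters to the end (rotate left by 2), then keep every other character starting from the first (positions 1st, 3rd, 5th, ...).
Applying both steps to "jrlucnplpsg": "lucnplpsgjr", then "lcppgr".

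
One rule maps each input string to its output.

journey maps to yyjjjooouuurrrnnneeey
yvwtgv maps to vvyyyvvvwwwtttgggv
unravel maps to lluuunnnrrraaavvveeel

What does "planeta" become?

aappplllaaannneeettta

Rule — repeat every character 3 times, then move the last 2 characters to the front (rotate right by 2).
Doing the same to "planeta": "aappplllaaannneeettta".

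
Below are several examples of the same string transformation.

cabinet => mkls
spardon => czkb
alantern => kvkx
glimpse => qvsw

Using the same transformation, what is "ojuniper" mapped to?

ytex

Each output is the input with this applied: shift every letter 10 places forward in the alphabet (wrapping around), then keep only the first 4 characters.
Starting from "ojuniper": after the first operation, "ytexszob"; after the second, "ytex".
(Check on "spardon": → "czkbnyx" → "czkb" ✓)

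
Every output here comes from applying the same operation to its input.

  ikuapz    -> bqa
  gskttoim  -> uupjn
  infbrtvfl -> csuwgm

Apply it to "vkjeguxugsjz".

fhvyvhtka

Rule — shift every letter 1 place forward in the alphabet (wrapping around), then delete the first 3 characters.
For "vkjeguxugsjz", step one produces "wlkfhvyvhtka"; step two turns that into "fhvyvhtka".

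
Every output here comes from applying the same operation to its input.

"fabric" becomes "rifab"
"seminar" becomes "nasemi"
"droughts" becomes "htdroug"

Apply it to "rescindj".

Rule — delete the last character, then move the last 2 characters to the front (rotate right by 2).
On "rescindj": the first step gives "rescind", and the second then gives "ndresci".

ndresci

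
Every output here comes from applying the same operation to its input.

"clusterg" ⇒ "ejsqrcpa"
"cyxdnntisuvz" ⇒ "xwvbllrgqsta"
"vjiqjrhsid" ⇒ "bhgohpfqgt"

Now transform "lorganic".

ampeylgj

The pattern: shift every letter 2 places backward in the alphabet (wrapping around), then swap the first and last characters.
Starting from "lorganic": after the first operation, "jmpeylga"; after the second, "ampeylgj".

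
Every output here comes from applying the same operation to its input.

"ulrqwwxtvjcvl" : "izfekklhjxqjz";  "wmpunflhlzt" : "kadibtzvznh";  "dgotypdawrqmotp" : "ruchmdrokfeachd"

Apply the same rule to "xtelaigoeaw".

lhszowucsok

Looking at the pairs, the operation is to shift every letter 12 places backward in the alphabet (wrapping around).
On "xtelaigoeaw" that produces "lhszowucsok".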